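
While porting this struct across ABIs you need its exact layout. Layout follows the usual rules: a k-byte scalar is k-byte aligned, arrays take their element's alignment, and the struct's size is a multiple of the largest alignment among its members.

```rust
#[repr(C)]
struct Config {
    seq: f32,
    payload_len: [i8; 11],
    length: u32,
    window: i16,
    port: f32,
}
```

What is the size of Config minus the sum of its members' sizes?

3

0..4  seq  (4B, 4-aligned)
4..15  payload_len  (11B, 1-aligned)
15..16  -- padding (1B)
16..20  length  (4B, 4-aligned)
20..22  window  (2B, 2-aligned)
22..24  -- padding (2B)
24..28  port  (4B, 4-aligned)
sizeof = 28, alignof = 4
data bytes 25, size 28 → padding 3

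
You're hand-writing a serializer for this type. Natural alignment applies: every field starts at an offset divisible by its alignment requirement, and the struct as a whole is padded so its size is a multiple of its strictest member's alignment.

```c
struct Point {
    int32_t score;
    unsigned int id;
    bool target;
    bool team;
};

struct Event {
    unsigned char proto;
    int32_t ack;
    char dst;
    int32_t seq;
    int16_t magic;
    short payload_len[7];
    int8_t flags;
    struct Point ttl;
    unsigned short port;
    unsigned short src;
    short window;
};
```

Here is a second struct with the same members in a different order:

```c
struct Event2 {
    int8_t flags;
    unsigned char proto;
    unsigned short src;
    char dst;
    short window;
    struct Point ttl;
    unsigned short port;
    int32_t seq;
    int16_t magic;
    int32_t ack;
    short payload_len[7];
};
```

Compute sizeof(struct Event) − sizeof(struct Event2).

Point: 0..4  score  (4B, 4-aligned); 4..8  id  (4B, 4-aligned); 8..9  target  (1B, 1-aligned); 9..10  team  (1B, 1-aligned); 10..12  -- tail padding (2B); sizeof = 12, alignof = 4
0..1  proto  (1B, 1-aligned)
1..4  -- padding (3B)
4..8  ack  (4B, 4-aligned)
8..9  dst  (1B, 1-aligned)
9..12  -- padding (3B)
12..16  seq  (4B, 4-aligned)
16..18  magic  (2B, 2-aligned)
18..32  payload_len  (14B, 2-aligned)
32..33  flags  (1B, 1-aligned)
33..36  -- padding (3B)
36..48  ttl  (12B, 4-aligned)
48..50  port  (2B, 2-aligned)
50..52  src  (2B, 2-aligned)
52..54  window  (2B, 2-aligned)
54..56  -- tail padding (2B)
sizeof = 56, alignof = 4
— Event2 —
0..1  flags  (1B, 1-aligned)
1..2  proto  (1B, 1-aligned)
2..4  src  (2B, 2-aligned)
4..5  dst  (1B, 1-aligned)
5..6  -- padding (1B)
6..8  window  (2B, 2-aligned)
8..20  ttl  (12B, 4-aligned)
20..22  port  (2B, 2-aligned)
22..24  -- padding (2B)
24..28  seq  (4B, 4-aligned)
28..30  magic  (2B, 2-aligned)
30..32  -- padding (2B)
32..36  ack  (4B, 4-aligned)
36..50  payload_len  (14B, 2-aligned)
50..52  -- tail padding (2B)
sizeof = 52, alignof = 4
56 − 52 = 4

4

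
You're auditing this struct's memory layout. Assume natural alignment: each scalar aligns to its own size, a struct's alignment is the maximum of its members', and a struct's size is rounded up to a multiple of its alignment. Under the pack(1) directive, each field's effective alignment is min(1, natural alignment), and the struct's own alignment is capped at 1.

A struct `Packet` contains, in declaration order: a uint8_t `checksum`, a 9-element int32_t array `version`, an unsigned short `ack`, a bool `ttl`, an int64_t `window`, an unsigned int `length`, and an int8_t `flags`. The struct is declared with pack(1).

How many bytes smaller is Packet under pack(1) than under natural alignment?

11

natural layout:
  checksum at 0 (size 1, align 1) → ends 1
  pad 3 to align 4 for version
  version at 4 (size 36, align 4) → ends 40
  ack at 40 (size 2, align 2) → ends 42
  ttl at 42 (size 1, align 1) → ends 43
  pad 5 to align 8 for window
  window at 48 (size 8, align 8) → ends 56
  length at 56 (size 4, align 4) → ends 60
  flags at 60 (size 1, align 1) → ends 61
  tail pad 3 to reach multiple of 8
  total 64 bytes, alignment 8
packed(1) layout:
  checksum at 0 (size 1, align 1) → ends 1
  version at 1 (size 36, align 1) → ends 37
  ack at 37 (size 2, align 1) → ends 39
  ttl at 39 (size 1, align 1) → ends 40
  window at 40 (size 8, align 1) → ends 48
  length at 48 (size 4, align 1) → ends 52
  flags at 52 (size 1, align 1) → ends 53
  total 53 bytes, alignment 1
64 − 53 = 11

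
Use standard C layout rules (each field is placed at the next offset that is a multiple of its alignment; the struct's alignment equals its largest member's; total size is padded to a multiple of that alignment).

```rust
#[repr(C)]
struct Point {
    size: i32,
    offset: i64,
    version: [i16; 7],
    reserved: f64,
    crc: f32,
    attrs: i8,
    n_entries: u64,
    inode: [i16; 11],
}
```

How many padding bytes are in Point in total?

11

size at 0 (size 4, align 4) → ends 4
pad 4 to align 8 for offset
offset at 8 (size 8, align 8) → ends 16
version at 16 (size 14, align 2) → ends 30
pad 2 to align 8 for reserved
reserved at 32 (size 8, align 8) → ends 40
crc at 40 (size 4, align 4) → ends 44
attrs at 44 (size 1, align 1) → ends 45
pad 3 to align 8 for n_entries
n_entries at 48 (size 8, align 8) → ends 56
inode at 56 (size 22, align 2) → ends 78
tail pad 2 to reach multiple of 8
total 80 bytes, alignment 8
data bytes 69, size 80 → padding 11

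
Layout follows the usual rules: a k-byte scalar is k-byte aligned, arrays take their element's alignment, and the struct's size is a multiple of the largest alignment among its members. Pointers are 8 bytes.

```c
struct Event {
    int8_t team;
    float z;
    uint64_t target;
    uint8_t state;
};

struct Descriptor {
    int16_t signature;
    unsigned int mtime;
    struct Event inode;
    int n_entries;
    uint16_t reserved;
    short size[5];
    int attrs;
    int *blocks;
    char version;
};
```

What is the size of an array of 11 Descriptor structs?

Event: 0..1  team  (1B, 1-aligned); 1..4  -- padding (3B); 4..8  z  (4B, 4-aligned); 8..16  target  (8B, 8-aligned); 16..17  state  (1B, 1-aligned); 17..24  -- tail padding (7B); sizeof = 24, alignof = 8
0..2  signature  (2B, 2-aligned)
2..4  -- padding (2B)
4..8  mtime  (4B, 4-aligned)
8..32  inode  (24B, 8-aligned)
32..36  n_entries  (4B, 4-aligned)
36..38  reserved  (2B, 2-aligned)
38..48  size  (10B, 2-aligned)
48..52  attrs  (4B, 4-aligned)
52..56  -- padding (4B)
56..64  blocks  (8B, 8-aligned)
64..65  version  (1B, 1-aligned)
65..72  -- tail padding (7B)
sizeof = 72, alignof = 8
array of 11: 11 × 72 = 792

792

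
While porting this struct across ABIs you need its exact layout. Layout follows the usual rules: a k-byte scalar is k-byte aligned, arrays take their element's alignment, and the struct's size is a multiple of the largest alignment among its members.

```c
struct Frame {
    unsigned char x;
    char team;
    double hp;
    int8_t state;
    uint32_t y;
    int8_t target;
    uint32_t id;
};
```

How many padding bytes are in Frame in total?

12

0..1  x  (1B, 1-aligned)
1..2  team  (1B, 1-aligned)
2..8  -- padding (6B)
8..16  hp  (8B, 8-aligned)
16..17  state  (1B, 1-aligned)
17..20  -- padding (3B)
20..24  y  (4B, 4-aligned)
24..25  target  (1B, 1-aligned)
25..28  -- padding (3B)
28..32  id  (4B, 4-aligned)
sizeof = 32, alignof = 8
data bytes 20, size 32 → padding 12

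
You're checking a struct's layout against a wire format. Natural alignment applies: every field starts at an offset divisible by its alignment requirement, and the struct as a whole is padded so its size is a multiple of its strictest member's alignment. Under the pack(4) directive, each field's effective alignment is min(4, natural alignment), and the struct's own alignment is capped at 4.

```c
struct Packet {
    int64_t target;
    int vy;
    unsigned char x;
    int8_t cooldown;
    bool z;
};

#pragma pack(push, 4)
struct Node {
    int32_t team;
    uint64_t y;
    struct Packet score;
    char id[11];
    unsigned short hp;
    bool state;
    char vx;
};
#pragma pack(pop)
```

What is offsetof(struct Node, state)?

42

Packet: 0..8  target  (8B, 8-aligned); 8..12  vy  (4B, 4-aligned); 12..13  x  (1B, 1-aligned); 13..14  cooldown  (1B, 1-aligned); 14..15  z  (1B, 1-aligned); 15..16  -- tail padding (1B); sizeof = 16, alignof = 8
0..4  team  (4B, 4-aligned)
4..12  y  (8B, 4-aligned)
12..28  score  (16B, 4-aligned)
28..39  id  (11B, 1-aligned)
39..40  -- padding (1B)
40..42  hp  (2B, 2-aligned)
42..43  state  (1B, 1-aligned)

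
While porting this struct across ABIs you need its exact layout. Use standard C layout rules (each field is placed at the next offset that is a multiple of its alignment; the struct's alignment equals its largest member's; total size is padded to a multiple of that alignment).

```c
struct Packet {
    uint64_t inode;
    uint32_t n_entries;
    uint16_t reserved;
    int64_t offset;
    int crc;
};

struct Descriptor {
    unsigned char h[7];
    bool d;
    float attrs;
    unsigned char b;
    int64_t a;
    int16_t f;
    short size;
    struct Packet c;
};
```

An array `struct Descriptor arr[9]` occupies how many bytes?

576

Packet: @0: inode [8B, align 8] → 8; @8: n_entries [4B, align 4] → 12; @12: reserved [2B, align 2] → 14; +2 pad (align 8); @16: offset [8B, align 8] → 24; @24: crc [4B, align 4] → 28; +4 tail pad (align 8); size 32, align 8
@0: h [7B, align 1] → 7
@7: d [1B, align 1] → 8
@8: attrs [4B, align 4] → 12
@12: b [1B, align 1] → 13
+3 pad (align 8)
@16: a [8B, align 8] → 24
@24: f [2B, align 2] → 26
@26: size [2B, align 2] → 28
+4 pad (align 8)
@32: c [32B, align 8] → 64
size 64, align 8
array of 9: 9 × 64 = 576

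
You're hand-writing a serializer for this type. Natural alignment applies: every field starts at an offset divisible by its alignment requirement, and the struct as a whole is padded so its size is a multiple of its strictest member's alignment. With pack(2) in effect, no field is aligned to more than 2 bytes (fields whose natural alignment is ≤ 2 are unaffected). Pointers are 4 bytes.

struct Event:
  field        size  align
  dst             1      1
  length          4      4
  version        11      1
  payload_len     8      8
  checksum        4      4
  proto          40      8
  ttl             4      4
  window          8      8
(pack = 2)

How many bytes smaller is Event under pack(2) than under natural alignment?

natural layout:
  0..1  dst  (1B, 1-aligned)
  1..4  -- padding (3B)
  4..8  length  (4B, 4-aligned)
  8..19  version  (11B, 1-aligned)
  19..24  -- padding (5B)
  24..32  payload_len  (8B, 8-aligned)
  32..36  checksum  (4B, 4-aligned)
  36..40  -- padding (4B)
  40..80  proto  (40B, 8-aligned)
  80..84  ttl  (4B, 4-aligned)
  84..88  -- padding (4B)
  88..96  window  (8B, 8-aligned)
  sizeof = 96, alignof = 8
packed(2) layout:
  0..1  dst  (1B, 1-aligned)
  1..2  -- padding (1B)
  2..6  length  (4B, 2-aligned)
  6..17  version  (11B, 1-aligned)
  17..18  -- padding (1B)
  18..26  payload_len  (8B, 2-aligned)
  26..30  checksum  (4B, 2-aligned)
  30..70  proto  (40B, 2-aligned)
  70..74  ttl  (4B, 2-aligned)
  74..82  window  (8B, 2-aligned)
  sizeof = 82, alignof = 2
96 − 82 = 14

14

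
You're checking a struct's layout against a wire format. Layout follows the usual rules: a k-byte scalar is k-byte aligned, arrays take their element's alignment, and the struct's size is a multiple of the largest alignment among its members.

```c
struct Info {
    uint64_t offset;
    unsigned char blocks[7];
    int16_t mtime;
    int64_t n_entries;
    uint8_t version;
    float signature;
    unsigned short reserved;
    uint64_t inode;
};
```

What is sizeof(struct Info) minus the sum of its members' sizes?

16

0..8  offset  (8B, 8-aligned)
8..15  blocks  (7B, 1-aligned)
15..16  -- padding (1B)
16..18  mtime  (2B, 2-aligned)
18..24  -- padding (6B)
24..32  n_entries  (8B, 8-aligned)
32..33  version  (1B, 1-aligned)
33..36  -- padding (3B)
36..40  signature  (4B, 4-aligned)
40..42  reserved  (2B, 2-aligned)
42..48  -- padding (6B)
48..56  inode  (8B, 8-aligned)
sizeof = 56, alignof = 8
data bytes 40, size 56 → padding 16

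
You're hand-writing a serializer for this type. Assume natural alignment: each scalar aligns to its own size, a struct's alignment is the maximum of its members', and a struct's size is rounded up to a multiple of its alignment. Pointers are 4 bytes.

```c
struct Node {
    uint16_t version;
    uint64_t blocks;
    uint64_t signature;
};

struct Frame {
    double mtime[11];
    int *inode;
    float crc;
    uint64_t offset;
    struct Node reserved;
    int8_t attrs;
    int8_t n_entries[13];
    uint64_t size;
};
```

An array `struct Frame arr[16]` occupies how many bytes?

2432

Node: @0: version [2B, align 2] → 2; +6 pad (align 8); @8: blocks [8B, align 8] → 16; @16: signature [8B, align 8] → 24; size 24, align 8
@0: mtime [88B, align 8] → 88
@88: inode [4B, align 4] → 92
@92: crc [4B, align 4] → 96
@96: offset [8B, align 8] → 104
@104: reserved [24B, align 8] → 128
@128: attrs [1B, align 1] → 129
@129: n_entries [13B, align 1] → 142
+2 pad (align 8)
@144: size [8B, align 8] → 152
size 152, align 8
array of 16: 16 × 152 = 2432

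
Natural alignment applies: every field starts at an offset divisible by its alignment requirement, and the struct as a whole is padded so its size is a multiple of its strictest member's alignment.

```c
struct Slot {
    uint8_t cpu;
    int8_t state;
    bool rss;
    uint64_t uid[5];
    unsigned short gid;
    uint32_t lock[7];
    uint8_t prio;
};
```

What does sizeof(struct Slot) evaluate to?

88 bytes

0..1  cpu  (1B, 1-aligned)
1..2  state  (1B, 1-aligned)
2..3  rss  (1B, 1-aligned)
3..8  -- padding (5B)
8..48  uid  (40B, 8-aligned)
48..50  gid  (2B, 2-aligned)
50..52  -- padding (2B)
52..80  lock  (28B, 4-aligned)
80..81  prio  (1B, 1-aligned)
81..88  -- tail padding (7B)
sizeof = 88, alignof = 8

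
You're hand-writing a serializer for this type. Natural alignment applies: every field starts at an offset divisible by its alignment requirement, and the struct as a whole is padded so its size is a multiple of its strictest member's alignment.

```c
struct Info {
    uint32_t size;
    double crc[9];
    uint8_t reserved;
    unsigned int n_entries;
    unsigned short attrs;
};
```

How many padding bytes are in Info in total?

13

size at 0 (size 4, align 4) → ends 4
pad 4 to align 8 for crc
crc at 8 (size 72, align 8) → ends 80
reserved at 80 (size 1, align 1) → ends 81
pad 3 to align 4 for n_entries
n_entries at 84 (size 4, align 4) → ends 88
attrs at 88 (size 2, align 2) → ends 90
tail pad 6 to reach multiple of 8
total 96 bytes, alignment 8
data bytes 83, size 96 → padding 13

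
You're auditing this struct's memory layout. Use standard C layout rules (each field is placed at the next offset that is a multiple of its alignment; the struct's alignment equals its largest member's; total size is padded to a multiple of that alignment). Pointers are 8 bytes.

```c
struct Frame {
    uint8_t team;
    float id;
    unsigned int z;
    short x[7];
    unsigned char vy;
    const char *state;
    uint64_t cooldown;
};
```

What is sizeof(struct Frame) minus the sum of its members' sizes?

8

0..1  team  (1B, 1-aligned)
1..4  -- padding (3B)
4..8  id  (4B, 4-aligned)
8..12  z  (4B, 4-aligned)
12..26  x  (14B, 2-aligned)
26..27  vy  (1B, 1-aligned)
27..32  -- padding (5B)
32..40  state  (8B, 8-aligned)
40..48  cooldown  (8B, 8-aligned)
sizeof = 48, alignof = 8
data bytes 40, size 48 → padding 8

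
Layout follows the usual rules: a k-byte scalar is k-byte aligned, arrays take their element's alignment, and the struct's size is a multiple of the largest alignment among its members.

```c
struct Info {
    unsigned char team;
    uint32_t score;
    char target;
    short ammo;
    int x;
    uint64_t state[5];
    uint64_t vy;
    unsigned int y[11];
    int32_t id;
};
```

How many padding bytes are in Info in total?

0..1  team  (1B, 1-aligned)
1..4  -- padding (3B)
4..8  score  (4B, 4-aligned)
8..9  target  (1B, 1-aligned)
9..10  -- padding (1B)
10..12  ammo  (2B, 2-aligned)
12..16  x  (4B, 4-aligned)
16..56  state  (40B, 8-aligned)
56..64  vy  (8B, 8-aligned)
64..108  y  (44B, 4-aligned)
108..112  id  (4B, 4-aligned)
sizeof = 112, alignof = 8
data bytes 108, size 112 → padding 4

4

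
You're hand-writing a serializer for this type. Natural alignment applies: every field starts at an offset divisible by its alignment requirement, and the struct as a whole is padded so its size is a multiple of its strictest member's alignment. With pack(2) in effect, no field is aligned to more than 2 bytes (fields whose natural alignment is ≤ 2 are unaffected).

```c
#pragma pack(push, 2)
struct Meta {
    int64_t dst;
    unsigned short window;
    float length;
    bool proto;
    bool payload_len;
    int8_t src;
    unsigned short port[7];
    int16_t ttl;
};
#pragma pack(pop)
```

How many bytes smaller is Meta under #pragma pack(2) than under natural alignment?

natural layout:
  @0: dst [8B, align 8] → 8
  @8: window [2B, align 2] → 10
  +2 pad (align 4)
  @12: length [4B, align 4] → 16
  @16: proto [1B, align 1] → 17
  @17: payload_len [1B, align 1] → 18
  @18: src [1B, align 1] → 19
  +1 pad (align 2)
  @20: port [14B, align 2] → 34
  @34: ttl [2B, align 2] → 36
  +4 tail pad (align 8)
  size 40, align 8
packed(2) layout:
  @0: dst [8B, align 2] → 8
  @8: window [2B, align 2] → 10
  @10: length [4B, align 2] → 14
  @14: proto [1B, align 1] → 15
  @15: payload_len [1B, align 1] → 16
  @16: src [1B, align 1] → 17
  +1 pad (align 2)
  @18: port [14B, align 2] → 32
  @32: ttl [2B, align 2] → 34
  size 34, align 2
40 − 34 = 6

6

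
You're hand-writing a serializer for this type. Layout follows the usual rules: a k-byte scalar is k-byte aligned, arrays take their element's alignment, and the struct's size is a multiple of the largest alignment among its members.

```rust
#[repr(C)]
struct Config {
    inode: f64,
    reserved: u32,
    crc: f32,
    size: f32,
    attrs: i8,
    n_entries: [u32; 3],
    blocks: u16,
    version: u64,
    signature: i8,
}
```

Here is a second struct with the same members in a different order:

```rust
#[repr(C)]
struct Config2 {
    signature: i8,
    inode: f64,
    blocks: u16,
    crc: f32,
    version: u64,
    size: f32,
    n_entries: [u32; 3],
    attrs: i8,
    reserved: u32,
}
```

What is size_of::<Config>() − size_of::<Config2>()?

0

inode at 0 (size 8, align 8) → ends 8
reserved at 8 (size 4, align 4) → ends 12
crc at 12 (size 4, align 4) → ends 16
size at 16 (size 4, align 4) → ends 20
attrs at 20 (size 1, align 1) → ends 21
pad 3 to align 4 for n_entries
n_entries at 24 (size 12, align 4) → ends 36
blocks at 36 (size 2, align 2) → ends 38
pad 2 to align 8 for version
version at 40 (size 8, align 8) → ends 48
signature at 48 (size 1, align 1) → ends 49
tail pad 7 to reach multiple of 8
total 56 bytes, alignment 8
— Config2 —
signature at 0 (size 1, align 1) → ends 1
pad 7 to align 8 for inode
inode at 8 (size 8, align 8) → ends 16
blocks at 16 (size 2, align 2) → ends 18
pad 2 to align 4 for crc
crc at 20 (size 4, align 4) → ends 24
version at 24 (size 8, align 8) → ends 32
size at 32 (size 4, align 4) → ends 36
n_entries at 36 (size 12, align 4) → ends 48
attrs at 48 (size 1, align 1) → ends 49
pad 3 to align 4 for reserved
reserved at 52 (size 4, align 4) → ends 56
total 56 bytes, alignment 8
56 − 56 = 0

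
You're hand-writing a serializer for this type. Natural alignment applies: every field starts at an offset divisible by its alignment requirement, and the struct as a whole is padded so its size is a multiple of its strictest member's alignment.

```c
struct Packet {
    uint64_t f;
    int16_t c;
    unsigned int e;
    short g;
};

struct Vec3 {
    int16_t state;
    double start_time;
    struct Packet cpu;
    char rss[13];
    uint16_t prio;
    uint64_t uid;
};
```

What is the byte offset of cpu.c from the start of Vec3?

Packet: f at 0 (size 8, align 8) → ends 8; c at 8 (size 2, align 2) → ends 10; pad 2 to align 4 for e; e at 12 (size 4, align 4) → ends 16; g at 16 (size 2, align 2) → ends 18; tail pad 6 to reach multiple of 8; total 24 bytes, alignment 8
state at 0 (size 2, align 2) → ends 2
pad 6 to align 8 for start_time
start_time at 8 (size 8, align 8) → ends 16
cpu at 16 (size 24, align 8) → ends 40
within Packet: c at 8
16 + 8 = 24

24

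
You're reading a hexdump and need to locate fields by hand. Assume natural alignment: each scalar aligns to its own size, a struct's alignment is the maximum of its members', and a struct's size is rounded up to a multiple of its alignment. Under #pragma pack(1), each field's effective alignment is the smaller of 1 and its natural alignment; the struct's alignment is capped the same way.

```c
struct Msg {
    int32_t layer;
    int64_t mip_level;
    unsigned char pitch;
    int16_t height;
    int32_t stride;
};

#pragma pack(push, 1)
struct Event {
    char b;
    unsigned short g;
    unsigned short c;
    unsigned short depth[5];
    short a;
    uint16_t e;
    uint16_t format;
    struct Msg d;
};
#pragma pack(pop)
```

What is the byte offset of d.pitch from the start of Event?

Msg: 0..4  layer  (4B, 4-aligned); 4..8  -- padding (4B); 8..16  mip_level  (8B, 8-aligned); 16..17  pitch  (1B, 1-aligned); 17..18  -- padding (1B); 18..20  height  (2B, 2-aligned); 20..24  stride  (4B, 4-aligned); sizeof = 24, alignof = 8
0..1  b  (1B, 1-aligned)
1..3  g  (2B, 1-aligned)
3..5  c  (2B, 1-aligned)
5..15  depth  (10B, 1-aligned)
15..17  a  (2B, 1-aligned)
17..19  e  (2B, 1-aligned)
19..21  format  (2B, 1-aligned)
21..45  d  (24B, 1-aligned)
within Msg: pitch at 16
21 + 16 = 37

37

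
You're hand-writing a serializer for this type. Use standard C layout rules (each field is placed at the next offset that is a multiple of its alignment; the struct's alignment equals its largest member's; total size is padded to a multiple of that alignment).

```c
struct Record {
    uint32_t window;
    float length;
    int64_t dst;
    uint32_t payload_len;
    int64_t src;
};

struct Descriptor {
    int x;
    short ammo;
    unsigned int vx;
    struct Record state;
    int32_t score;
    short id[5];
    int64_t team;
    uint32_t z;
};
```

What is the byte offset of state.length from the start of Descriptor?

20

Record: @0: window [4B, align 4] → 4; @4: length [4B, align 4] → 8; @8: dst [8B, align 8] → 16; @16: payload_len [4B, align 4] → 20; +4 pad (align 8); @24: src [8B, align 8] → 32; size 32, align 8
@0: x [4B, align 4] → 4
@4: ammo [2B, align 2] → 6
+2 pad (align 4)
@8: vx [4B, align 4] → 12
+4 pad (align 8)
@16: state [32B, align 8] → 48
within Record: length at 4
16 + 4 = 20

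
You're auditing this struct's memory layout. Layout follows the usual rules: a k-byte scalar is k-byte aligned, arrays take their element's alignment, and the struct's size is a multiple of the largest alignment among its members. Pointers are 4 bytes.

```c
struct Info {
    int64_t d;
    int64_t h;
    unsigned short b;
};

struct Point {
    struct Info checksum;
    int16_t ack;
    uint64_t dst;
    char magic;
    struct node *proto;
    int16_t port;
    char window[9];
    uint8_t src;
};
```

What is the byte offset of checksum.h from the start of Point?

8

Info: @0: d [8B, align 8] → 8; @8: h [8B, align 8] → 16; @16: b [2B, align 2] → 18; +6 tail pad (align 8); size 24, align 8
@0: checksum [24B, align 8] → 24
within Info: h at 8
0 + 8 = 8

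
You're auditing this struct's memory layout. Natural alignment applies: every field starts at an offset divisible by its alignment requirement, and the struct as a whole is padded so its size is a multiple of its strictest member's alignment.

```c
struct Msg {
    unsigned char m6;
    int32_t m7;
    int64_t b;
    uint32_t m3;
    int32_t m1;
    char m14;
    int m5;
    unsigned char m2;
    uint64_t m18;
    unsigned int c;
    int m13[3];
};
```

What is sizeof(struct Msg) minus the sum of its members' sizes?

0..1  m6  (1B, 1-aligned)
1..4  -- padding (3B)
4..8  m7  (4B, 4-aligned)
8..16  b  (8B, 8-aligned)
16..20  m3  (4B, 4-aligned)
20..24  m1  (4B, 4-aligned)
24..25  m14  (1B, 1-aligned)
25..28  -- padding (3B)
28..32  m5  (4B, 4-aligned)
32..33  m2  (1B, 1-aligned)
33..40  -- padding (7B)
40..48  m18  (8B, 8-aligned)
48..52  c  (4B, 4-aligned)
52..64  m13  (12B, 4-aligned)
sizeof = 64, alignof = 8
data bytes 51, size 64 → padding 13

13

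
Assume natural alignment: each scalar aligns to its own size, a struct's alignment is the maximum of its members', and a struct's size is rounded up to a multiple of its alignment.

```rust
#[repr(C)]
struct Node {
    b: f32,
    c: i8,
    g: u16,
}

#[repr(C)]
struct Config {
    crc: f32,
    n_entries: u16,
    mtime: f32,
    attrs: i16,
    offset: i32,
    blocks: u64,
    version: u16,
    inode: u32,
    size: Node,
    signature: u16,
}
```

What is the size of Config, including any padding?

56

Node: 0..4  b  (4B, 4-aligned); 4..5  c  (1B, 1-aligned); 5..6  -- padding (1B); 6..8  g  (2B, 2-aligned); sizeof = 8, alignof = 4
0..4  crc  (4B, 4-aligned)
4..6  n_entries  (2B, 2-aligned)
6..8  -- padding (2B)
8..12  mtime  (4B, 4-aligned)
12..14  attrs  (2B, 2-aligned)
14..16  -- padding (2B)
16..20  offset  (4B, 4-aligned)
20..24  -- padding (4B)
24..32  blocks  (8B, 8-aligned)
32..34  version  (2B, 2-aligned)
34..36  -- padding (2B)
36..40  inode  (4B, 4-aligned)
40..48  size  (8B, 4-aligned)
48..50  signature  (2B, 2-aligned)
50..56  -- tail padding (6B)
sizeof = 56, alignof = 8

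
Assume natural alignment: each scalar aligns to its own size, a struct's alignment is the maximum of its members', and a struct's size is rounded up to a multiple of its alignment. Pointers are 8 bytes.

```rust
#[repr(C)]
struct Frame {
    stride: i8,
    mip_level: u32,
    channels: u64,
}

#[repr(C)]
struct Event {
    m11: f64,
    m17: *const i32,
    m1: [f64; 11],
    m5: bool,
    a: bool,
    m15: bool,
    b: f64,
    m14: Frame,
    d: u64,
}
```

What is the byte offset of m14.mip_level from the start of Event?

Frame: 0..1  stride  (1B, 1-aligned); 1..4  -- padding (3B); 4..8  mip_level  (4B, 4-aligned); 8..16  channels  (8B, 8-aligned); sizeof = 16, alignof = 8
0..8  m11  (8B, 8-aligned)
8..16  m17  (8B, 8-aligned)
16..104  m1  (88B, 8-aligned)
104..105  m5  (1B, 1-aligned)
105..106  a  (1B, 1-aligned)
106..107  m15  (1B, 1-aligned)
107..112  -- padding (5B)
112..120  b  (8B, 8-aligned)
120..136  m14  (16B, 8-aligned)
within Frame: mip_level at 4
120 + 4 = 124

124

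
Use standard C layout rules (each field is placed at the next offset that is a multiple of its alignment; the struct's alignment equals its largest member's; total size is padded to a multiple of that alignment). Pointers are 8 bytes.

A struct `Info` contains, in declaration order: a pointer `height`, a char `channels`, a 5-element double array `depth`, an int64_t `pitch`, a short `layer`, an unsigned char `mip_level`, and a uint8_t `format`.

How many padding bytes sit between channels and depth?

7

@0: height [8B, align 8] → 8
@8: channels [1B, align 1] → 9
+7 pad (align 8)
@16: depth [40B, align 8] → 56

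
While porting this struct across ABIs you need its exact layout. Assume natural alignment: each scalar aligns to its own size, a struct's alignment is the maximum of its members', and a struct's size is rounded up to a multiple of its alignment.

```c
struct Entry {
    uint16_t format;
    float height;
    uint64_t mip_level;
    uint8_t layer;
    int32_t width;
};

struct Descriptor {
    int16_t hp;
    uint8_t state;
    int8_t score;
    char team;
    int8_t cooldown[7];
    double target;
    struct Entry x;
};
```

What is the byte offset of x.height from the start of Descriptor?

28

Entry: 0..2  format  (2B, 2-aligned); 2..4  -- padding (2B); 4..8  height  (4B, 4-aligned); 8..16  mip_level  (8B, 8-aligned); 16..17  layer  (1B, 1-aligned); 17..20  -- padding (3B); 20..24  width  (4B, 4-aligned); sizeof = 24, alignof = 8
0..2  hp  (2B, 2-aligned)
2..3  state  (1B, 1-aligned)
3..4  score  (1B, 1-aligned)
4..5  team  (1B, 1-aligned)
5..12  cooldown  (7B, 1-aligned)
12..16  -- padding (4B)
16..24  target  (8B, 8-aligned)
24..48  x  (24B, 8-aligned)
within Entry: height at 4
24 + 4 = 28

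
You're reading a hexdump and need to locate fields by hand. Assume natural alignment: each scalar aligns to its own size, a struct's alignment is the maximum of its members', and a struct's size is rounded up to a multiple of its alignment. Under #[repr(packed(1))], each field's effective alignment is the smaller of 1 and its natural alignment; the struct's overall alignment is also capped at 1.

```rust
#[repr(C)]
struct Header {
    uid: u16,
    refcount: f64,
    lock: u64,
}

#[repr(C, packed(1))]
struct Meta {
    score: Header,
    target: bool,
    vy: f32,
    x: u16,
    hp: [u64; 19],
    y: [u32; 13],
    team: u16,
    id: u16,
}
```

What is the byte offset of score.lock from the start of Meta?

16

Header: uid at 0 (size 2, align 2) → ends 2; pad 6 to align 8 for refcount; refcount at 8 (size 8, align 8) → ends 16; lock at 16 (size 8, align 8) → ends 24; total 24 bytes, alignment 8
score at 0 (size 24, align 1) → ends 24
within Header: lock at 16
0 + 16 = 16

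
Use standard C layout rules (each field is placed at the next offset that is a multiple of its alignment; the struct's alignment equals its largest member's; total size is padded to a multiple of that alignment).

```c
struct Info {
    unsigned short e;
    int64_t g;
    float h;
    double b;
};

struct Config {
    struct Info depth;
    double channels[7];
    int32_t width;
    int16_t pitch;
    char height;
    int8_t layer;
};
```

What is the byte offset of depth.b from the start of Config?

24

Info: 0..2  e  (2B, 2-aligned); 2..8  -- padding (6B); 8..16  g  (8B, 8-aligned); 16..20  h  (4B, 4-aligned); 20..24  -- padding (4B); 24..32  b  (8B, 8-aligned); sizeof = 32, alignof = 8
0..32  depth  (32B, 8-aligned)
within Info: b at 24
0 + 24 = 24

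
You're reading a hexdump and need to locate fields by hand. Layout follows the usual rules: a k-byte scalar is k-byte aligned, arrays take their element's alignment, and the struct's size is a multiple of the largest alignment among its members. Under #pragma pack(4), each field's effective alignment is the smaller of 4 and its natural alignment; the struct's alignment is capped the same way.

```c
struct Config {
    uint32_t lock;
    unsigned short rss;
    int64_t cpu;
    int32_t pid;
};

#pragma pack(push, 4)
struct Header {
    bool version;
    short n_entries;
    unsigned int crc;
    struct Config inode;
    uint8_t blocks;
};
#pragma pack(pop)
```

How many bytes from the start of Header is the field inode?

8

Config: @0: lock [4B, align 4] → 4; @4: rss [2B, align 2] → 6; +2 pad (align 8); @8: cpu [8B, align 8] → 16; @16: pid [4B, align 4] → 20; +4 tail pad (align 8); size 24, align 8
@0: version [1B, align 1] → 1
+1 pad (align 2)
@2: n_entries [2B, align 2] → 4
@4: crc [4B, align 4] → 8
@8: inode [24B, align 4] → 32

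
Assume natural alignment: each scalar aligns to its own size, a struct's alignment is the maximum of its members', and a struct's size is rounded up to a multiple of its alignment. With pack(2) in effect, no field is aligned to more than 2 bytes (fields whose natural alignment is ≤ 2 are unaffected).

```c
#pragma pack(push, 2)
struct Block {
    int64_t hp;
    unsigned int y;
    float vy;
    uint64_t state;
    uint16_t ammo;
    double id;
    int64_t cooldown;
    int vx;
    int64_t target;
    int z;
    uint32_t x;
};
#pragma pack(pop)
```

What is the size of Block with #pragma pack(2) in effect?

62

@0: hp [8B, align 2] → 8
@8: y [4B, align 2] → 12
@12: vy [4B, align 2] → 16
@16: state [8B, align 2] → 24
@24: ammo [2B, align 2] → 26
@26: id [8B, align 2] → 34
@34: cooldown [8B, align 2] → 42
@42: vx [4B, align 2] → 46
@46: target [8B, align 2] → 54
@54: z [4B, align 2] → 58
@58: x [4B, align 2] → 62
size 62, align 2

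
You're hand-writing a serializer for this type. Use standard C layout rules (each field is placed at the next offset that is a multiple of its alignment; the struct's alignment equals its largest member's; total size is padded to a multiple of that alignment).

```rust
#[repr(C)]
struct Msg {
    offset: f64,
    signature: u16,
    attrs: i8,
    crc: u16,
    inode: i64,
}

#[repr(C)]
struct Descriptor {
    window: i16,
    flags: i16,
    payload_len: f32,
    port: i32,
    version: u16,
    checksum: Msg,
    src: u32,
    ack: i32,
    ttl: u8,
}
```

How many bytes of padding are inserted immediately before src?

0

Msg: @0: offset [8B, align 8] → 8; @8: signature [2B, align 2] → 10; @10: attrs [1B, align 1] → 11; +1 pad (align 2); @12: crc [2B, align 2] → 14; +2 pad (align 8); @16: inode [8B, align 8] → 24; size 24, align 8
@0: window [2B, align 2] → 2
@2: flags [2B, align 2] → 4
@4: payload_len [4B, align 4] → 8
@8: port [4B, align 4] → 12
@12: version [2B, align 2] → 14
+2 pad (align 8)
@16: checksum [24B, align 8] → 40
@40: src [4B, align 4] → 44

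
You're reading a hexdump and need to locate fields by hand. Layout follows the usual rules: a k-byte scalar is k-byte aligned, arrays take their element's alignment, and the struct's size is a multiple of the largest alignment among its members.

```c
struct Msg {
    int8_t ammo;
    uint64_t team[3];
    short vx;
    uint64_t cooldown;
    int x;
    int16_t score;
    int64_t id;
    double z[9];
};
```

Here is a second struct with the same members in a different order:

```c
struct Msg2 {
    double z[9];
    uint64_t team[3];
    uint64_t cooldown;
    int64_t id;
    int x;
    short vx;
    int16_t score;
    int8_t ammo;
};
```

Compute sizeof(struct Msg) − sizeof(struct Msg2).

ammo at 0 (size 1, align 1) → ends 1
pad 7 to align 8 for team
team at 8 (size 24, align 8) → ends 32
vx at 32 (size 2, align 2) → ends 34
pad 6 to align 8 for cooldown
cooldown at 40 (size 8, align 8) → ends 48
x at 48 (size 4, align 4) → ends 52
score at 52 (size 2, align 2) → ends 54
pad 2 to align 8 for id
id at 56 (size 8, align 8) → ends 64
z at 64 (size 72, align 8) → ends 136
total 136 bytes, alignment 8
— Msg2 —
z at 0 (size 72, align 8) → ends 72
team at 72 (size 24, align 8) → ends 96
cooldown at 96 (size 8, align 8) → ends 104
id at 104 (size 8, align 8) → ends 112
x at 112 (size 4, align 4) → ends 116
vx at 116 (size 2, align 2) → ends 118
score at 118 (size 2, align 2) → ends 120
ammo at 120 (size 1, align 1) → ends 121
tail pad 7 to reach multiple of 8
total 128 bytes, alignment 8
136 − 128 = 8

8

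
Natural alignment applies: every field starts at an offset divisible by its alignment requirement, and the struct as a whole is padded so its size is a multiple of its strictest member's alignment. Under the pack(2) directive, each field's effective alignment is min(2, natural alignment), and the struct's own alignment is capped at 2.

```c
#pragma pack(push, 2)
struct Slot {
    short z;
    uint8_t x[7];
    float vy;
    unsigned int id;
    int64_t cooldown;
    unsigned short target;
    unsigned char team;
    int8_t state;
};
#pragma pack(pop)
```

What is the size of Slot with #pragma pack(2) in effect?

30

@0: z [2B, align 2] → 2
@2: x [7B, align 1] → 9
+1 pad (align 2)
@10: vy [4B, align 2] → 14
@14: id [4B, align 2] → 18
@18: cooldown [8B, align 2] → 26
@26: target [2B, align 2] → 28
@28: team [1B, align 1] → 29
@29: state [1B, align 1] → 30
size 30, align 2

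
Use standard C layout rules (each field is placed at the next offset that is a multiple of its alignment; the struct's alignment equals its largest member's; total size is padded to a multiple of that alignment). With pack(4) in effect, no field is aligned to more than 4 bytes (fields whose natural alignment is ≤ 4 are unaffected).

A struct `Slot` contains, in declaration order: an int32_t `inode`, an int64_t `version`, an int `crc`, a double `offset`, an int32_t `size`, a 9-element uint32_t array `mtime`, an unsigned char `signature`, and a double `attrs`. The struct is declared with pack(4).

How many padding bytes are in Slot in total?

3

inode at 0 (size 4, align 4) → ends 4
version at 4 (size 8, align 4) → ends 12
crc at 12 (size 4, align 4) → ends 16
offset at 16 (size 8, align 4) → ends 24
size at 24 (size 4, align 4) → ends 28
mtime at 28 (size 36, align 4) → ends 64
signature at 64 (size 1, align 1) → ends 65
pad 3 to align 4 for attrs
attrs at 68 (size 8, align 4) → ends 76
total 76 bytes, alignment 4
data bytes 73, size 76 → padding 3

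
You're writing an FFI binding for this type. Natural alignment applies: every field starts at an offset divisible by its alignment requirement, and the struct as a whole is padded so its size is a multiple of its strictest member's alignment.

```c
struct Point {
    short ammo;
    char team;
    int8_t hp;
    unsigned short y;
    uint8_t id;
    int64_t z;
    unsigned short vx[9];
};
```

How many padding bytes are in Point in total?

@0: ammo [2B, align 2] → 2
@2: team [1B, align 1] → 3
@3: hp [1B, align 1] → 4
@4: y [2B, align 2] → 6
@6: id [1B, align 1] → 7
+1 pad (align 8)
@8: z [8B, align 8] → 16
@16: vx [18B, align 2] → 34
+6 tail pad (align 8)
size 40, align 8
data bytes 33, size 40 → padding 7

7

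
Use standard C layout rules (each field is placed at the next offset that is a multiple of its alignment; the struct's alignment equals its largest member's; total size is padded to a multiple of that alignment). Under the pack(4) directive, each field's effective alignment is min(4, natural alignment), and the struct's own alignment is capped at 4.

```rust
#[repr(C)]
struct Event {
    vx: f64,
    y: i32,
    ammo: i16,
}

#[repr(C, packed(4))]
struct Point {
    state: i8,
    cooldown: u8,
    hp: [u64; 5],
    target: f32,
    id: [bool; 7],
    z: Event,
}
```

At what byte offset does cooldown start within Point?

Event: 0..8  vx  (8B, 8-aligned); 8..12  y  (4B, 4-aligned); 12..14  ammo  (2B, 2-aligned); 14..16  -- tail padding (2B); sizeof = 16, alignof = 8
0..1  state  (1B, 1-aligned)
1..2  cooldown  (1B, 1-aligned)

1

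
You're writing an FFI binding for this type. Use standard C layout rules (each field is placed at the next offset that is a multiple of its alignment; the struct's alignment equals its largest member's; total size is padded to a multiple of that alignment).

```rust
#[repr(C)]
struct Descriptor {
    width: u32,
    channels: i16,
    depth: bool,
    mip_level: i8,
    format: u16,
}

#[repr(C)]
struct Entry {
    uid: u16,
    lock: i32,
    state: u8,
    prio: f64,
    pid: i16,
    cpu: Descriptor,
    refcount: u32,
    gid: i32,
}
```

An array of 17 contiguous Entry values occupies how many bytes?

816

Descriptor: @0: width [4B, align 4] → 4; @4: channels [2B, align 2] → 6; @6: depth [1B, align 1] → 7; @7: mip_level [1B, align 1] → 8; @8: format [2B, align 2] → 10; +2 tail pad (align 4); size 12, align 4
@0: uid [2B, align 2] → 2
+2 pad (align 4)
@4: lock [4B, align 4] → 8
@8: state [1B, align 1] → 9
+7 pad (align 8)
@16: prio [8B, align 8] → 24
@24: pid [2B, align 2] → 26
+2 pad (align 4)
@28: cpu [12B, align 4] → 40
@40: refcount [4B, align 4] → 44
@44: gid [4B, align 4] → 48
size 48, align 8
array of 17: 17 × 48 = 816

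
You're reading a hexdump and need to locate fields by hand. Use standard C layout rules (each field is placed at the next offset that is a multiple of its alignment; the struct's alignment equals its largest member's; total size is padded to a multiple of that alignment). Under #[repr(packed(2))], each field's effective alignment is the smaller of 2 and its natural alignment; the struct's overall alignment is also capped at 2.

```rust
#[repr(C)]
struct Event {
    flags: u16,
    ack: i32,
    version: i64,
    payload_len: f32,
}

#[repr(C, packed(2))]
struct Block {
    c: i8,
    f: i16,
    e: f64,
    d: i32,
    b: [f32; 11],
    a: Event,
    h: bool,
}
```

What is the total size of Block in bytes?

Event: 0..2  flags  (2B, 2-aligned); 2..4  -- padding (2B); 4..8  ack  (4B, 4-aligned); 8..16  version  (8B, 8-aligned); 16..20  payload_len  (4B, 4-aligned); 20..24  -- tail padding (4B); sizeof = 24, alignof = 8
0..1  c  (1B, 1-aligned)
1..2  -- padding (1B)
2..4  f  (2B, 2-aligned)
4..12  e  (8B, 2-aligned)
12..16  d  (4B, 2-aligned)
16..60  b  (44B, 2-aligned)
60..84  a  (24B, 2-aligned)
84..85  h  (1B, 1-aligned)
85..86  -- tail padding (1B)
sizeof = 86, alignof = 2

86 bytes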